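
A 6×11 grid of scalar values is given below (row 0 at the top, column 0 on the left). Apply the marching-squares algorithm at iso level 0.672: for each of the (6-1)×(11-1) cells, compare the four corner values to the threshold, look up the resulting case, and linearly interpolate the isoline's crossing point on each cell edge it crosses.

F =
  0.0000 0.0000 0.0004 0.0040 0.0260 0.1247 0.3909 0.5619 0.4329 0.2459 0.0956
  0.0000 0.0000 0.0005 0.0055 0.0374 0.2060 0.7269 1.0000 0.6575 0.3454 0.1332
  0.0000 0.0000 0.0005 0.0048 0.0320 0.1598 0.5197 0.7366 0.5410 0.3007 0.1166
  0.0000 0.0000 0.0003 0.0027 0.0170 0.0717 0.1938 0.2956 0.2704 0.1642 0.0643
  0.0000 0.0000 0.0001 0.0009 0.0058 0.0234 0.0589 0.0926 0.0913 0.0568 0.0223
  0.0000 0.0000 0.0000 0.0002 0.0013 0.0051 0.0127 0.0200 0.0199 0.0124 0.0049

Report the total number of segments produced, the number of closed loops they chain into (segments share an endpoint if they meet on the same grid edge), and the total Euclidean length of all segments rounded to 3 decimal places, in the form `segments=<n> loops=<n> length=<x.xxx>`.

cell (0,5): code 0100 → (0.837,6.000)–(1.000,5.895)
cell (0,6): code 1100 → (0.251,7.000)–(0.837,6.000)
cell (0,7): code 1000 → (1.000,7.958)–(0.251,7.000)
cell (1,5): code 0010 → (1.000,5.895)–(1.265,6.000)
cell (1,6): code 0111 → (1.265,6.000)–(2.000,6.702)
cell (1,7): code 1001 → (2.000,7.330)–(1.000,7.958)
cell (2,6): code 0010 → (2.000,6.702)–(2.146,7.000)
cell (2,7): code 0001 → (2.146,7.000)–(2.000,7.330)
total: 8 segments, chained into 1 closed loop(s), length Σ = 5.744116

segments=8 loops=1 length=5.744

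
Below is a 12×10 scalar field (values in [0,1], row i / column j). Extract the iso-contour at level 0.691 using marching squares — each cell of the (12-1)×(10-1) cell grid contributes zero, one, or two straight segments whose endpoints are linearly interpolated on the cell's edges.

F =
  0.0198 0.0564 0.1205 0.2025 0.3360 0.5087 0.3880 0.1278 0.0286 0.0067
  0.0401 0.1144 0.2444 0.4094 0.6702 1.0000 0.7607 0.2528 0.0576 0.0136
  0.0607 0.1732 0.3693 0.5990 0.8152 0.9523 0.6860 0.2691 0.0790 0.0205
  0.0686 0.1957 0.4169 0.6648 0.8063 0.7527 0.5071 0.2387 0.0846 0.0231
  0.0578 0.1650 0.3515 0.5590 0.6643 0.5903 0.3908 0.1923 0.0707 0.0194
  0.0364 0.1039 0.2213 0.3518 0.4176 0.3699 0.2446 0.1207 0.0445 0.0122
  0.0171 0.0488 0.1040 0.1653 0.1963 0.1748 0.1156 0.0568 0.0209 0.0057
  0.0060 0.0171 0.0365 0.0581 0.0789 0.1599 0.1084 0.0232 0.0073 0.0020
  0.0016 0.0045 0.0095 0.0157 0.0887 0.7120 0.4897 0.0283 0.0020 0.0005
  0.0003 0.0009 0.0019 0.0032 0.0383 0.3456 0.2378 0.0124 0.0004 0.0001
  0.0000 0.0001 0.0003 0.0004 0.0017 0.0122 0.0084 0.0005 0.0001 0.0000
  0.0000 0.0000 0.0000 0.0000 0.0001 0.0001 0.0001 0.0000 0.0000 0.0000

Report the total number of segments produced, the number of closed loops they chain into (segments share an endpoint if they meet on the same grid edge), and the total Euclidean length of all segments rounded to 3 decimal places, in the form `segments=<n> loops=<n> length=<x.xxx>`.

segments=16 loops=2 length=9.946

cell (0,4): code 0100 → (0.371,5.000)–(1.000,4.063)
cell (0,5): code 1100 → (0.813,6.000)–(0.371,5.000)
cell (0,6): code 1000 → (1.000,6.137)–(0.813,6.000)
cell (1,3): code 0100 → (1.143,4.000)–(2.000,3.426)
cell (1,4): code 1110 → (1.000,4.063)–(1.143,4.000)
cell (1,5): code 1011 → (2.000,5.981)–(1.933,6.000)
cell (1,6): code 0001 → (1.933,6.000)–(1.000,6.137)
cell (2,3): code 0110 → (2.000,3.426)–(3.000,3.185)
cell (2,5): code 1001 → (3.000,5.251)–(2.000,5.981)
cell (3,3): code 0010 → (3.000,3.185)–(3.812,4.000)
cell (3,4): code 0011 → (3.812,4.000)–(3.380,5.000)
cell (3,5): code 0001 → (3.380,5.000)–(3.000,5.251)
cell (7,4): code 0100 → (7.962,5.000)–(8.000,4.966)
cell (7,5): code 1000 → (8.000,5.094)–(7.962,5.000)
cell (8,4): code 0010 → (8.000,4.966)–(8.057,5.000)
cell (8,5): code 0001 → (8.057,5.000)–(8.000,5.094)
total: 16 segments, chained into 2 closed loop(s), length Σ = 9.945756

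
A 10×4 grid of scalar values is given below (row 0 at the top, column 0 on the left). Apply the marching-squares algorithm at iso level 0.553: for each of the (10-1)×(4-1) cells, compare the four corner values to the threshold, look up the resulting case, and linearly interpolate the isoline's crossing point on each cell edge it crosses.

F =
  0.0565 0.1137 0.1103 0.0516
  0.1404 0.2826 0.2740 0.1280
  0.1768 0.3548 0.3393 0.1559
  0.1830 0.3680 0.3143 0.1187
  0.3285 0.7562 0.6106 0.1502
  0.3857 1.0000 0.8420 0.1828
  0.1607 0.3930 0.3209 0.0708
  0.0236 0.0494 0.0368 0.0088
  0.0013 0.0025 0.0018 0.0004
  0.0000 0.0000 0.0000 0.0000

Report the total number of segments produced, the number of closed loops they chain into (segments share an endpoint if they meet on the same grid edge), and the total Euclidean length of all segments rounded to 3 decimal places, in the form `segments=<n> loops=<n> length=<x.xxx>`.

segments=8 loops=1 length=6.829

cell (3,0): code 0100 → (3.477,1.000)–(4.000,0.525)
cell (3,1): code 1100 → (3.806,2.000)–(3.477,1.000)
cell (3,2): code 1000 → (4.000,2.125)–(3.806,2.000)
cell (4,0): code 0110 → (4.000,0.525)–(5.000,0.272)
cell (4,2): code 1001 → (5.000,2.438)–(4.000,2.125)
cell (5,0): code 0010 → (5.000,0.272)–(5.736,1.000)
cell (5,1): code 0011 → (5.736,1.000)–(5.555,2.000)
cell (5,2): code 0001 → (5.555,2.000)–(5.000,2.438)
total: 8 segments, chained into 1 closed loop(s), length Σ = 6.828767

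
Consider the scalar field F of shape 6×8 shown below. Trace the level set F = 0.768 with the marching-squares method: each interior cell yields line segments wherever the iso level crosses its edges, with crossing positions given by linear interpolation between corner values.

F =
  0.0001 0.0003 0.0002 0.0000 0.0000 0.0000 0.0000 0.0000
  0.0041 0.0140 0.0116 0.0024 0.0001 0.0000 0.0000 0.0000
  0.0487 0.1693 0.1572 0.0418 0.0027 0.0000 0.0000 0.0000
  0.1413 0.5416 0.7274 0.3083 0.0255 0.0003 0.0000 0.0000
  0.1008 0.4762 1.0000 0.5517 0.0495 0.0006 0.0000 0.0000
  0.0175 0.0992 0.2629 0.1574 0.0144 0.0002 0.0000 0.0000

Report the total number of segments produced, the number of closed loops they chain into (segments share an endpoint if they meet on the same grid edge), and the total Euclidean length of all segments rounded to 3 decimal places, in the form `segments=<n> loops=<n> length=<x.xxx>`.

segments=4 loops=1 length=3.105

cell (3,1): code 0100 → (3.149,2.000)–(4.000,1.557)
cell (3,2): code 1000 → (4.000,2.518)–(3.149,2.000)
cell (4,1): code 0010 → (4.000,1.557)–(4.315,2.000)
cell (4,2): code 0001 → (4.315,2.000)–(4.000,2.518)
total: 4 segments, chained into 1 closed loop(s), length Σ = 3.104545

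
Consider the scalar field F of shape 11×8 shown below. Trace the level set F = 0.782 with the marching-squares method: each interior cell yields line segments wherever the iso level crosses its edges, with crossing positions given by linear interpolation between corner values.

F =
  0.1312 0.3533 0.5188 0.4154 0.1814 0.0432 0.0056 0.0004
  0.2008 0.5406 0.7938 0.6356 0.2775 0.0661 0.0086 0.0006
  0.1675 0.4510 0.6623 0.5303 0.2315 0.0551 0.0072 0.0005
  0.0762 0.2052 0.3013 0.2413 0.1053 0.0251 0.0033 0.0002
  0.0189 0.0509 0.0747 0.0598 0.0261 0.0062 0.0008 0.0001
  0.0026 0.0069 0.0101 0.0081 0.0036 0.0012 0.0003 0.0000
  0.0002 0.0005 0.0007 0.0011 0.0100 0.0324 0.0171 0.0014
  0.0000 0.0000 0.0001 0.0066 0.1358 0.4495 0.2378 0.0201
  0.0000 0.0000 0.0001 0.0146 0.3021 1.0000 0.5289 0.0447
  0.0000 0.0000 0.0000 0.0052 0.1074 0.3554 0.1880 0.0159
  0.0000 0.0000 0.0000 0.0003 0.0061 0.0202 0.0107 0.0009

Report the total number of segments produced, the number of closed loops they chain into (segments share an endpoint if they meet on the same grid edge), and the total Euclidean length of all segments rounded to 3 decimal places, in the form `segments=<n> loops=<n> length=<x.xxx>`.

segments=8 loops=2 length=2.514

cell (0,1): code 0100 → (0.957,2.000)–(1.000,1.953)
cell (0,2): code 1000 → (1.000,2.075)–(0.957,2.000)
cell (1,1): code 0010 → (1.000,1.953)–(1.090,2.000)
cell (1,2): code 0001 → (1.090,2.000)–(1.000,2.075)
cell (7,4): code 0100 → (7.604,5.000)–(8.000,4.688)
cell (7,5): code 1000 → (8.000,5.463)–(7.604,5.000)
cell (8,4): code 0010 → (8.000,4.688)–(8.338,5.000)
cell (8,5): code 0001 → (8.338,5.000)–(8.000,5.463)
total: 8 segments, chained into 2 closed loop(s), length Σ = 2.514167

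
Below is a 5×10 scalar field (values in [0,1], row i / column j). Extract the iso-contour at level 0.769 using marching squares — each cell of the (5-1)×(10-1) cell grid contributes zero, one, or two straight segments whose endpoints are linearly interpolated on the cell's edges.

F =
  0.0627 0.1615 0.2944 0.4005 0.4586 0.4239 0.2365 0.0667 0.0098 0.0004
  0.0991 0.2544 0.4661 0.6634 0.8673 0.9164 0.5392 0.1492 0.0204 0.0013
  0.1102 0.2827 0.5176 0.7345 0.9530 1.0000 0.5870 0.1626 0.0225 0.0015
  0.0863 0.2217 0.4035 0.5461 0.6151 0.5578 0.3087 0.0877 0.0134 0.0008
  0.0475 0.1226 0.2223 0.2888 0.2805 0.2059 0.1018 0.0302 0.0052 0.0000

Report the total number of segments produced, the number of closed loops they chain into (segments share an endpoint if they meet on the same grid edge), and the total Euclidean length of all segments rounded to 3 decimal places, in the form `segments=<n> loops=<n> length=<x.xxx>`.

cell (0,3): code 0100 → (0.759,4.000)–(1.000,3.518)
cell (0,4): code 1100 → (0.701,5.000)–(0.759,4.000)
cell (0,5): code 1000 → (1.000,5.391)–(0.701,5.000)
cell (1,3): code 0110 → (1.000,3.518)–(2.000,3.158)
cell (1,5): code 1001 → (2.000,5.559)–(1.000,5.391)
cell (2,3): code 0010 → (2.000,3.158)–(2.545,4.000)
cell (2,4): code 0011 → (2.545,4.000)–(2.522,5.000)
cell (2,5): code 0001 → (2.522,5.000)–(2.000,5.559)
total: 8 segments, chained into 1 closed loop(s), length Σ = 6.878047

segments=8 loops=1 length=6.878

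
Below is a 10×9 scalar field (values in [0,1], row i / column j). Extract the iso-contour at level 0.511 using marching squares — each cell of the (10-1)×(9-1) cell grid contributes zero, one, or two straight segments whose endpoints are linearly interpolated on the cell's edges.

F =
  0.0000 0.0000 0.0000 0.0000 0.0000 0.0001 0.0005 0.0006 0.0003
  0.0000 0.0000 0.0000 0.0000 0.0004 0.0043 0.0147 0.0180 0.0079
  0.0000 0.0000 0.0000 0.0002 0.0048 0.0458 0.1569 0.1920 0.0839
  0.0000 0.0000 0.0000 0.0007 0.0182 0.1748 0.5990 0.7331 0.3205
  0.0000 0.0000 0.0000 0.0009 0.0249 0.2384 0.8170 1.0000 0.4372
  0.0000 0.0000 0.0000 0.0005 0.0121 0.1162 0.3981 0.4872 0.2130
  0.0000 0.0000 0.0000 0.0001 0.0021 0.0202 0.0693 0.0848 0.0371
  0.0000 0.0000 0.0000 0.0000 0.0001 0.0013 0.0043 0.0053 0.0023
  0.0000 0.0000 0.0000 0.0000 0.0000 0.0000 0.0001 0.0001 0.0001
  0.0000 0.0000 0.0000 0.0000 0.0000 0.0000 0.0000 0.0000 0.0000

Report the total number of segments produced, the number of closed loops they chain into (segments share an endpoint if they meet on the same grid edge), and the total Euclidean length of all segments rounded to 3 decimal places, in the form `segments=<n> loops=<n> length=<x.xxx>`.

segments=8 loops=1 length=7.307

cell (2,5): code 0100 → (2.801,6.000)–(3.000,5.793)
cell (2,6): code 1100 → (2.590,7.000)–(2.801,6.000)
cell (2,7): code 1000 → (3.000,7.538)–(2.590,7.000)
cell (3,5): code 0110 → (3.000,5.793)–(4.000,5.471)
cell (3,7): code 1001 → (4.000,7.869)–(3.000,7.538)
cell (4,5): code 0010 → (4.000,5.471)–(4.730,6.000)
cell (4,6): code 0011 → (4.730,6.000)–(4.954,7.000)
cell (4,7): code 0001 → (4.954,7.000)–(4.000,7.869)
total: 8 segments, chained into 1 closed loop(s), length Σ = 7.306626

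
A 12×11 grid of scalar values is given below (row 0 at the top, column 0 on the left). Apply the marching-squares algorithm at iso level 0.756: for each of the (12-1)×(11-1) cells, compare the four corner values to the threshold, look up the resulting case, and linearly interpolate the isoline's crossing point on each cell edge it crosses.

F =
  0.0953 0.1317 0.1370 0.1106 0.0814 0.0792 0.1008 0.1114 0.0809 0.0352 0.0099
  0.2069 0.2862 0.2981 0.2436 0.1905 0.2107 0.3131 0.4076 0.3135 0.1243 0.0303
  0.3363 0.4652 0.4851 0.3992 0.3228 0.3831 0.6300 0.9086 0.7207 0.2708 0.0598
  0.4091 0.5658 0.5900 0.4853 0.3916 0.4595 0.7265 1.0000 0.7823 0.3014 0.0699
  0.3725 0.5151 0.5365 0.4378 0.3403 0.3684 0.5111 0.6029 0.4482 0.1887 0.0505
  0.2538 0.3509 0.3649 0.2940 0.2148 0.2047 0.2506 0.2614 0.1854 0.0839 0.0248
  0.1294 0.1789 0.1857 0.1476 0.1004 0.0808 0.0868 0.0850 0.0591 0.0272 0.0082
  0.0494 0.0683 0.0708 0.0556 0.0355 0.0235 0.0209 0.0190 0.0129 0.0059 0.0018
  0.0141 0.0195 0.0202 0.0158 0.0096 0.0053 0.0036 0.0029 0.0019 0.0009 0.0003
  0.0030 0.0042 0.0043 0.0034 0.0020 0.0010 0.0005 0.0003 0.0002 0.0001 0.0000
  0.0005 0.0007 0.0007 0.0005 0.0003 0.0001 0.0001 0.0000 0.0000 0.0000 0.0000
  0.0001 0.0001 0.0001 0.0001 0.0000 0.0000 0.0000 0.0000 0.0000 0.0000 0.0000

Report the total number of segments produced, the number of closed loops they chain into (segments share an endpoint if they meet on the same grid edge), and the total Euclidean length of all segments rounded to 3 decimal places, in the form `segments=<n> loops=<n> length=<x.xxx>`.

cell (1,6): code 0100 → (1.695,7.000)–(2.000,6.452)
cell (1,7): code 1000 → (2.000,7.812)–(1.695,7.000)
cell (2,6): code 0110 → (2.000,6.452)–(3.000,6.108)
cell (2,7): code 1101 → (2.573,8.000)–(2.000,7.812)
cell (2,8): code 1000 → (3.000,8.055)–(2.573,8.000)
cell (3,6): code 0010 → (3.000,6.108)–(3.614,7.000)
cell (3,7): code 0011 → (3.614,7.000)–(3.079,8.000)
cell (3,8): code 0001 → (3.079,8.000)–(3.000,8.055)
total: 8 segments, chained into 1 closed loop(s), length Σ = 5.898832

segments=8 loops=1 length=5.899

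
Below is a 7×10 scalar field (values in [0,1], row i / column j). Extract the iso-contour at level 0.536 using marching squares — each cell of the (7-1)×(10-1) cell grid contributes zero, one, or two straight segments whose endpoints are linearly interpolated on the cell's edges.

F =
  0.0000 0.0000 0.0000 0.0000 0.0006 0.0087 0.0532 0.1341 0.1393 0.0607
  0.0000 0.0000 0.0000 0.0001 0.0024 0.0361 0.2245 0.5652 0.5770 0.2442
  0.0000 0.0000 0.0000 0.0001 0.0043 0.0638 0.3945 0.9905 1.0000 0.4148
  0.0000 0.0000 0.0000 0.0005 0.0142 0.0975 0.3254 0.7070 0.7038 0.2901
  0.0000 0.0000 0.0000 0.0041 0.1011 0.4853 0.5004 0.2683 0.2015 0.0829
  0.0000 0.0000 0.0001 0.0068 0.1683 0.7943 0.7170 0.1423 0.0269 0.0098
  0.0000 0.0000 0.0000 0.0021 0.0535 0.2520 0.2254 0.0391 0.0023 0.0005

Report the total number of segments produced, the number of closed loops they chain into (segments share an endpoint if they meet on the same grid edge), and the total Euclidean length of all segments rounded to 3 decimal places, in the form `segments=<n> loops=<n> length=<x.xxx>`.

segments=16 loops=2 length=12.863

cell (0,6): code 0100 → (0.932,7.000)–(1.000,6.914)
cell (0,7): code 1100 → (0.906,8.000)–(0.932,7.000)
cell (0,8): code 1000 → (1.000,8.123)–(0.906,8.000)
cell (1,6): code 0110 → (1.000,6.914)–(2.000,6.237)
cell (1,8): code 1001 → (2.000,8.793)–(1.000,8.123)
cell (2,6): code 0110 → (2.000,6.237)–(3.000,6.552)
cell (2,8): code 1001 → (3.000,8.406)–(2.000,8.793)
cell (3,6): code 0010 → (3.000,6.552)–(3.390,7.000)
cell (3,7): code 0011 → (3.390,7.000)–(3.334,8.000)
cell (3,8): code 0001 → (3.334,8.000)–(3.000,8.406)
cell (4,4): code 0100 → (4.164,5.000)–(5.000,4.587)
cell (4,5): code 1100 → (4.164,6.000)–(4.164,5.000)
cell (4,6): code 1000 → (5.000,6.315)–(4.164,6.000)
cell (5,4): code 0010 → (5.000,4.587)–(5.476,5.000)
cell (5,5): code 0011 → (5.476,5.000)–(5.368,6.000)
cell (5,6): code 0001 → (5.368,6.000)–(5.000,6.315)
total: 16 segments, chained into 2 closed loop(s), length Σ = 12.862762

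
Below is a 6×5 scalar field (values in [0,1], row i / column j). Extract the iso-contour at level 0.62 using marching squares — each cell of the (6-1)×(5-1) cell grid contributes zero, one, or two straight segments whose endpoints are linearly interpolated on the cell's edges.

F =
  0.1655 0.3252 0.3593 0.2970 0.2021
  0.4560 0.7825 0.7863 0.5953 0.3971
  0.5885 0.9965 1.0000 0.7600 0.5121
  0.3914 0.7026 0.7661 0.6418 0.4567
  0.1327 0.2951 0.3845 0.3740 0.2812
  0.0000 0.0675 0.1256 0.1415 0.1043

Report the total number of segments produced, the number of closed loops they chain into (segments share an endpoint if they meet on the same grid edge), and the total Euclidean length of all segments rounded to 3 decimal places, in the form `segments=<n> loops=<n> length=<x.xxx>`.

segments=12 loops=1 length=9.701

cell (0,0): code 0100 → (0.645,1.000)–(1.000,0.502)
cell (0,1): code 1100 → (0.611,2.000)–(0.645,1.000)
cell (0,2): code 1000 → (1.000,2.871)–(0.611,2.000)
cell (1,0): code 0110 → (1.000,0.502)–(2.000,0.077)
cell (1,2): code 1101 → (1.150,3.000)–(1.000,2.871)
cell (1,3): code 1000 → (2.000,3.565)–(1.150,3.000)
cell (2,0): code 0110 → (2.000,0.077)–(3.000,0.735)
cell (2,3): code 1001 → (3.000,3.118)–(2.000,3.565)
cell (3,0): code 0010 → (3.000,0.735)–(3.203,1.000)
cell (3,1): code 0011 → (3.203,1.000)–(3.383,2.000)
cell (3,2): code 0011 → (3.383,2.000)–(3.081,3.000)
cell (3,3): code 0001 → (3.081,3.000)–(3.000,3.118)
total: 12 segments, chained into 1 closed loop(s), length Σ = 9.700851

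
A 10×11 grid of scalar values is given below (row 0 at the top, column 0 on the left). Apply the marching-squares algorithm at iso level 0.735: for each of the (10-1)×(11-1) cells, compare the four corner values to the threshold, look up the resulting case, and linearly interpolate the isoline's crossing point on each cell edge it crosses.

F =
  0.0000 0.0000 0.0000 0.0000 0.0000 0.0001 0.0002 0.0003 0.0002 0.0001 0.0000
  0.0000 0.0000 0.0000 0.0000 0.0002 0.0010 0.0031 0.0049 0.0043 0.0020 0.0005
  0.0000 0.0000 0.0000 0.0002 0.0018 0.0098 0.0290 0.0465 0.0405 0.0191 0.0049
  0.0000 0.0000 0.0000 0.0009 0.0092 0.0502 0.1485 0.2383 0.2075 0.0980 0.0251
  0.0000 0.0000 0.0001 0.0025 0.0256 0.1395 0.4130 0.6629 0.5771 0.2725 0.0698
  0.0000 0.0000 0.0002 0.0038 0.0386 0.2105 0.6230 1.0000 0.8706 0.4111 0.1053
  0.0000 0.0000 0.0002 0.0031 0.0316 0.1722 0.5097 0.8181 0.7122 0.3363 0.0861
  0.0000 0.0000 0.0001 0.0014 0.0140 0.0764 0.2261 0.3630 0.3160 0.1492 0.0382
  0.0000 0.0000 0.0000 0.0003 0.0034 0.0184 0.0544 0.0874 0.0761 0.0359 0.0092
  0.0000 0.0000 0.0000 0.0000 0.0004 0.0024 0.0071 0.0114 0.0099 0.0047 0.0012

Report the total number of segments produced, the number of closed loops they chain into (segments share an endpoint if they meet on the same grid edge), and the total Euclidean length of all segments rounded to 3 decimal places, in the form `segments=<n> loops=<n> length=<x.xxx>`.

cell (4,6): code 0100 → (4.214,7.000)–(5.000,6.297)
cell (4,7): code 1100 → (4.538,8.000)–(4.214,7.000)
cell (4,8): code 1000 → (5.000,8.295)–(4.538,8.000)
cell (5,6): code 0110 → (5.000,6.297)–(6.000,6.731)
cell (5,7): code 1011 → (6.000,7.785)–(5.856,8.000)
cell (5,8): code 0001 → (5.856,8.000)–(5.000,8.295)
cell (6,6): code 0010 → (6.000,6.731)–(6.183,7.000)
cell (6,7): code 0001 → (6.183,7.000)–(6.000,7.785)
total: 8 segments, chained into 1 closed loop(s), length Σ = 6.039521

segments=8 loops=1 length=6.040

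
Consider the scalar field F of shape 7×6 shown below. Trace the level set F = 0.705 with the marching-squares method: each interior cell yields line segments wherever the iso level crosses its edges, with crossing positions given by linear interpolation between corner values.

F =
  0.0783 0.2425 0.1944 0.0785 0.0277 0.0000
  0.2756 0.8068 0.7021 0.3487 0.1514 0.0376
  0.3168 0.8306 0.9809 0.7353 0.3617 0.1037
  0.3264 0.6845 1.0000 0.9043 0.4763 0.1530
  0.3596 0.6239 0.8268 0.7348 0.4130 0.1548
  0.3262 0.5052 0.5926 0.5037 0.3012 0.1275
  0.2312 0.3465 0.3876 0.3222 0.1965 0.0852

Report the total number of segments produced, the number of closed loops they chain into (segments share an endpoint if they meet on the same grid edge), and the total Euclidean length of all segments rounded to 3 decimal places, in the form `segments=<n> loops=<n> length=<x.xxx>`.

cell (0,0): code 0100 → (0.820,1.000)–(1.000,0.808)
cell (0,1): code 1000 → (1.000,1.972)–(0.820,1.000)
cell (1,0): code 0110 → (1.000,0.808)–(2.000,0.756)
cell (1,1): code 1101 → (1.010,2.000)–(1.000,1.972)
cell (1,2): code 1100 → (1.922,3.000)–(1.010,2.000)
cell (1,3): code 1000 → (2.000,3.081)–(1.922,3.000)
cell (2,0): code 0010 → (2.000,0.756)–(2.860,1.000)
cell (2,1): code 0111 → (2.860,1.000)–(3.000,1.065)
cell (2,3): code 1001 → (3.000,3.466)–(2.000,3.081)
cell (3,1): code 0110 → (3.000,1.065)–(4.000,1.400)
cell (3,3): code 1001 → (4.000,3.093)–(3.000,3.466)
cell (4,1): code 0010 → (4.000,1.400)–(4.520,2.000)
cell (4,2): code 0011 → (4.520,2.000)–(4.129,3.000)
cell (4,3): code 0001 → (4.129,3.000)–(4.000,3.093)
total: 14 segments, chained into 1 closed loop(s), length Σ = 10.017155

segments=14 loops=1 length=10.017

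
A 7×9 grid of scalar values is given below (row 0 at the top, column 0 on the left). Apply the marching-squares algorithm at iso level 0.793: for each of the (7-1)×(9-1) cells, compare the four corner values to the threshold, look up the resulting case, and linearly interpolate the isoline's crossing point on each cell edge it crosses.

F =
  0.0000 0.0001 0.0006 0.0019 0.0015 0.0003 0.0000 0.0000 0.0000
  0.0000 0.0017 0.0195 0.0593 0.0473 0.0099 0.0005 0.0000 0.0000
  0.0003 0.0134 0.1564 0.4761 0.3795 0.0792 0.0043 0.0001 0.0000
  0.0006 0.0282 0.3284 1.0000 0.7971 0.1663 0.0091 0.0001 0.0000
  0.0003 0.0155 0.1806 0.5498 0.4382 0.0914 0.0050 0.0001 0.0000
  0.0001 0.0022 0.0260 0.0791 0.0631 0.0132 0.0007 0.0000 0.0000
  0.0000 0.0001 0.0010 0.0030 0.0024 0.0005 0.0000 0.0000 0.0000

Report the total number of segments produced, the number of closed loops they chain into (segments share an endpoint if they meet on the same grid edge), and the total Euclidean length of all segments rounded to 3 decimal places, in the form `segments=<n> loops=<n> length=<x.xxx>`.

cell (2,2): code 0100 → (2.605,3.000)–(3.000,2.692)
cell (2,3): code 1100 → (2.990,4.000)–(2.605,3.000)
cell (2,4): code 1000 → (3.000,4.006)–(2.990,4.000)
cell (3,2): code 0010 → (3.000,2.692)–(3.460,3.000)
cell (3,3): code 0011 → (3.460,3.000)–(3.011,4.000)
cell (3,4): code 0001 → (3.011,4.000)–(3.000,4.006)
total: 6 segments, chained into 1 closed loop(s), length Σ = 3.247152

segments=6 loops=1 length=3.247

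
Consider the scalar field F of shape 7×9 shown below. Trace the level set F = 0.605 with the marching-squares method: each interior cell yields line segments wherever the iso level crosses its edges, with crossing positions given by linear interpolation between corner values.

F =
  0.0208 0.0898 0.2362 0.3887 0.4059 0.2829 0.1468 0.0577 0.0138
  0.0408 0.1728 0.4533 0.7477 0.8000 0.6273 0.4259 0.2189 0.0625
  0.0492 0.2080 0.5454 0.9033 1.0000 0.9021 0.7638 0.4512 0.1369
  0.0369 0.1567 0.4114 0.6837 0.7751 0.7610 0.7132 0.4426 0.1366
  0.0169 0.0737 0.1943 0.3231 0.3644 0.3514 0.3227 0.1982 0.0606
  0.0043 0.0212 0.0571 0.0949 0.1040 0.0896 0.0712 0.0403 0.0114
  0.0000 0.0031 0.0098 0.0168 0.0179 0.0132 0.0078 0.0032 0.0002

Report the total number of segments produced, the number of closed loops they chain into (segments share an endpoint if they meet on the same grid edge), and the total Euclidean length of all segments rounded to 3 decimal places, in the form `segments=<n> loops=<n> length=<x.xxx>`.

cell (0,2): code 0100 → (0.603,3.000)–(1.000,2.515)
cell (0,3): code 1100 → (0.505,4.000)–(0.603,3.000)
cell (0,4): code 1100 → (0.935,5.000)–(0.505,4.000)
cell (0,5): code 1000 → (1.000,5.111)–(0.935,5.000)
cell (1,2): code 0110 → (1.000,2.515)–(2.000,2.167)
cell (1,5): code 1101 → (1.530,6.000)–(1.000,5.111)
cell (1,6): code 1000 → (2.000,6.508)–(1.530,6.000)
cell (2,2): code 0110 → (2.000,2.167)–(3.000,2.711)
cell (2,6): code 1001 → (3.000,6.400)–(2.000,6.508)
cell (3,2): code 0010 → (3.000,2.711)–(3.218,3.000)
cell (3,3): code 0011 → (3.218,3.000)–(3.414,4.000)
cell (3,4): code 0011 → (3.414,4.000)–(3.381,5.000)
cell (3,5): code 0011 → (3.381,5.000)–(3.277,6.000)
cell (3,6): code 0001 → (3.277,6.000)–(3.000,6.400)
total: 14 segments, chained into 1 closed loop(s), length Σ = 11.652782

segments=14 loops=1 length=11.653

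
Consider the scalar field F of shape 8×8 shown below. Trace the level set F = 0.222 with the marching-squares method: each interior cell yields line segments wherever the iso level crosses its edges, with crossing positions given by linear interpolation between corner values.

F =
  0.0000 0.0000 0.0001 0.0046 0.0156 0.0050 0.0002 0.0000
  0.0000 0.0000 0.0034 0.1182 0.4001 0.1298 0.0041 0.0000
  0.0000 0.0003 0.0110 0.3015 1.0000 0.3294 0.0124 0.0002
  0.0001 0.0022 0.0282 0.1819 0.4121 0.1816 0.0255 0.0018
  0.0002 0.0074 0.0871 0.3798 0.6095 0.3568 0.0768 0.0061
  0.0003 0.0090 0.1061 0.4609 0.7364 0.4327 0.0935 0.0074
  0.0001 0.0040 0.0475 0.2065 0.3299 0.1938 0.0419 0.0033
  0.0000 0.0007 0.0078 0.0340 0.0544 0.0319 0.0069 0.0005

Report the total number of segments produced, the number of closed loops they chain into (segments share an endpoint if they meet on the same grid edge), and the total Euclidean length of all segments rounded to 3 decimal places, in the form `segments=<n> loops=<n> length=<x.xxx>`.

cell (0,3): code 0100 → (0.537,4.000)–(1.000,3.368)
cell (0,4): code 1000 → (1.000,4.659)–(0.537,4.000)
cell (1,2): code 0100 → (1.566,3.000)–(2.000,2.726)
cell (1,3): code 1110 → (1.000,3.368)–(1.566,3.000)
cell (1,4): code 1101 → (1.462,5.000)–(1.000,4.659)
cell (1,5): code 1000 → (2.000,5.339)–(1.462,5.000)
cell (2,2): code 0010 → (2.000,2.726)–(2.665,3.000)
cell (2,3): code 0111 → (2.665,3.000)–(3.000,3.174)
cell (2,4): code 1011 → (3.000,4.825)–(2.727,5.000)
cell (2,5): code 0001 → (2.727,5.000)–(2.000,5.339)
cell (3,2): code 0100 → (3.203,3.000)–(4.000,2.461)
cell (3,3): code 1110 → (3.000,3.174)–(3.203,3.000)
cell (3,4): code 1101 → (3.231,5.000)–(3.000,4.825)
cell (3,5): code 1000 → (4.000,5.481)–(3.231,5.000)
cell (4,2): code 0110 → (4.000,2.461)–(5.000,2.327)
cell (4,5): code 1001 → (5.000,5.621)–(4.000,5.481)
cell (5,2): code 0010 → (5.000,2.327)–(5.939,3.000)
cell (5,3): code 0111 → (5.939,3.000)–(6.000,3.126)
cell (5,4): code 1011 → (6.000,4.793)–(5.882,5.000)
cell (5,5): code 0001 → (5.882,5.000)–(5.000,5.621)
cell (6,3): code 0010 → (6.000,3.126)–(6.392,4.000)
cell (6,4): code 0001 → (6.392,4.000)–(6.000,4.793)
total: 22 segments, chained into 1 closed loop(s), length Σ = 15.110725

segments=22 loops=1 length=15.111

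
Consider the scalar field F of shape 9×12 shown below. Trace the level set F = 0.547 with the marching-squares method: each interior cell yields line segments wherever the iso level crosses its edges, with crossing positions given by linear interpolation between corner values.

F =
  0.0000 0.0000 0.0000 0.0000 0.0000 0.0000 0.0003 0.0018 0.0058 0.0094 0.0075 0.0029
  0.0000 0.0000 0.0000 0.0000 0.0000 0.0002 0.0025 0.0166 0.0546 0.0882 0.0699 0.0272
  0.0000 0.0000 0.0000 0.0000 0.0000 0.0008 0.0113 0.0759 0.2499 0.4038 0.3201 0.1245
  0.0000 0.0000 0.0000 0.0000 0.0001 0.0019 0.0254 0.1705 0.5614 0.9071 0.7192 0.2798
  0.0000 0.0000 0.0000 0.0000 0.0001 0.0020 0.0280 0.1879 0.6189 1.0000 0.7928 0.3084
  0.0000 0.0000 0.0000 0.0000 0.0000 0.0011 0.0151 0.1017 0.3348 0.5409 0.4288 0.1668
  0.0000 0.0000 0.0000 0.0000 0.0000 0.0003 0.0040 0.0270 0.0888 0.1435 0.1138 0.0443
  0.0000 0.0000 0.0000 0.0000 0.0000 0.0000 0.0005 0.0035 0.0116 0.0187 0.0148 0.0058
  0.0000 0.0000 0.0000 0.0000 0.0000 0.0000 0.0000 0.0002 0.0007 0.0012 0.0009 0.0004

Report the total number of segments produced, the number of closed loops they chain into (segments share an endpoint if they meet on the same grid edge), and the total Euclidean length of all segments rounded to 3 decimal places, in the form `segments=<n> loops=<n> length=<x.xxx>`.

segments=10 loops=1 length=8.335

cell (2,7): code 0100 → (2.954,8.000)–(3.000,7.963)
cell (2,8): code 1100 → (2.285,9.000)–(2.954,8.000)
cell (2,9): code 1100 → (2.569,10.000)–(2.285,9.000)
cell (2,10): code 1000 → (3.000,10.392)–(2.569,10.000)
cell (3,7): code 0110 → (3.000,7.963)–(4.000,7.833)
cell (3,10): code 1001 → (4.000,10.507)–(3.000,10.392)
cell (4,7): code 0010 → (4.000,7.833)–(4.253,8.000)
cell (4,8): code 0011 → (4.253,8.000)–(4.987,9.000)
cell (4,9): code 0011 → (4.987,9.000)–(4.675,10.000)
cell (4,10): code 0001 → (4.675,10.000)–(4.000,10.507)
total: 10 segments, chained into 1 closed loop(s), length Σ = 8.335308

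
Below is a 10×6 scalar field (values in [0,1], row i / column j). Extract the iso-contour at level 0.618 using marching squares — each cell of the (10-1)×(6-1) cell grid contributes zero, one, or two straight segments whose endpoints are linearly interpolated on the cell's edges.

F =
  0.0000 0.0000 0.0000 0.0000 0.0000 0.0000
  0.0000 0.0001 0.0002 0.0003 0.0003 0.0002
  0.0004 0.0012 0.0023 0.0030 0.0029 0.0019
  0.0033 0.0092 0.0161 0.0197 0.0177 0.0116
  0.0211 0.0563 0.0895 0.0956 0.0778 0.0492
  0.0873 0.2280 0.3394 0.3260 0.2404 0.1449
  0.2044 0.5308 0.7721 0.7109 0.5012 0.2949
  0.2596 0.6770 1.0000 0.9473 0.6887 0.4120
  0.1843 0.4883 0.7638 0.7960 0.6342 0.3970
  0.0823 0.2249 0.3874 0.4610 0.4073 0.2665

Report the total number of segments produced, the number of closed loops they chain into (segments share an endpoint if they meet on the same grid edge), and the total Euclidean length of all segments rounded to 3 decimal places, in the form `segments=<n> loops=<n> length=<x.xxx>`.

segments=14 loops=1 length=9.718

cell (5,1): code 0100 → (5.644,2.000)–(6.000,1.361)
cell (5,2): code 1100 → (5.759,3.000)–(5.644,2.000)
cell (5,3): code 1000 → (6.000,3.443)–(5.759,3.000)
cell (6,0): code 0100 → (6.596,1.000)–(7.000,0.859)
cell (6,1): code 1110 → (6.000,1.361)–(6.596,1.000)
cell (6,3): code 1101 → (6.623,4.000)–(6.000,3.443)
cell (6,4): code 1000 → (7.000,4.256)–(6.623,4.000)
cell (7,0): code 0010 → (7.000,0.859)–(7.313,1.000)
cell (7,1): code 0111 → (7.313,1.000)–(8.000,1.471)
cell (7,4): code 1001 → (8.000,4.068)–(7.000,4.256)
cell (8,1): code 0010 → (8.000,1.471)–(8.387,2.000)
cell (8,2): code 0011 → (8.387,2.000)–(8.531,3.000)
cell (8,3): code 0011 → (8.531,3.000)–(8.071,4.000)
cell (8,4): code 0001 → (8.071,4.000)–(8.000,4.068)
total: 14 segments, chained into 1 closed loop(s), length Σ = 9.717628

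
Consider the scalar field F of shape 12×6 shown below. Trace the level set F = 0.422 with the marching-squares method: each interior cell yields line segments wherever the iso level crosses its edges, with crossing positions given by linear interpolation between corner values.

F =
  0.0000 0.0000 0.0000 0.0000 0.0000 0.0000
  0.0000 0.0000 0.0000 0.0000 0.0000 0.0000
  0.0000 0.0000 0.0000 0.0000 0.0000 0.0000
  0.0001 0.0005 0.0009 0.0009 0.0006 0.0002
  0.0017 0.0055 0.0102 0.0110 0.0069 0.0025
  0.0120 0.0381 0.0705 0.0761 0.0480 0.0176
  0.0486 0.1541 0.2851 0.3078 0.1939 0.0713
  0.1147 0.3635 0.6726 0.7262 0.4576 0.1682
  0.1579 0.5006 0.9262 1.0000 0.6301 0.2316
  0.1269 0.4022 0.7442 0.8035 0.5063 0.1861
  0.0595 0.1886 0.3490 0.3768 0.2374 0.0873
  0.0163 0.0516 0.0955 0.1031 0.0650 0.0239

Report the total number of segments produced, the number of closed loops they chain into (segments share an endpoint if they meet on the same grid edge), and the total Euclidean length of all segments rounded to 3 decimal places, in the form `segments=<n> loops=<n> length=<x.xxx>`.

segments=14 loops=1 length=11.434

cell (6,1): code 0100 → (6.353,2.000)–(7.000,1.189)
cell (6,2): code 1100 → (6.273,3.000)–(6.353,2.000)
cell (6,3): code 1100 → (6.865,4.000)–(6.273,3.000)
cell (6,4): code 1000 → (7.000,4.123)–(6.865,4.000)
cell (7,0): code 0100 → (7.427,1.000)–(8.000,0.771)
cell (7,1): code 1110 → (7.000,1.189)–(7.427,1.000)
cell (7,4): code 1001 → (8.000,4.522)–(7.000,4.123)
cell (8,0): code 0010 → (8.000,0.771)–(8.799,1.000)
cell (8,1): code 0111 → (8.799,1.000)–(9.000,1.058)
cell (8,4): code 1001 → (9.000,4.263)–(8.000,4.522)
cell (9,1): code 0010 → (9.000,1.058)–(9.815,2.000)
cell (9,2): code 0011 → (9.815,2.000)–(9.894,3.000)
cell (9,3): code 0011 → (9.894,3.000)–(9.313,4.000)
cell (9,4): code 0001 → (9.313,4.000)–(9.000,4.263)
total: 14 segments, chained into 1 closed loop(s), length Σ = 11.434172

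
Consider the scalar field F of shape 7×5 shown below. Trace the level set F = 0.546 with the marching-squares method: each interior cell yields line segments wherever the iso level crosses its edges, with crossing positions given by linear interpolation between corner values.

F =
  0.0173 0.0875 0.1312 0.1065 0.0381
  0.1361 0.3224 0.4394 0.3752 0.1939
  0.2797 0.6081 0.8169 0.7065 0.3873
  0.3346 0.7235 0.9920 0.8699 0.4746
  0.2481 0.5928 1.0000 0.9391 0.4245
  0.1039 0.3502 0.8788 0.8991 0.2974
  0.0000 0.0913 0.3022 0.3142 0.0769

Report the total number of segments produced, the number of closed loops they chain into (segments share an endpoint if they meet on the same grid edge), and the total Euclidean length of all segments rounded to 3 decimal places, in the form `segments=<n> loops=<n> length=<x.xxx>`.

segments=14 loops=1 length=12.103

cell (1,0): code 0100 → (1.783,1.000)–(2.000,0.811)
cell (1,1): code 1100 → (1.282,2.000)–(1.783,1.000)
cell (1,2): code 1100 → (1.516,3.000)–(1.282,2.000)
cell (1,3): code 1000 → (2.000,3.503)–(1.516,3.000)
cell (2,0): code 0110 → (2.000,0.811)–(3.000,0.544)
cell (2,3): code 1001 → (3.000,3.819)–(2.000,3.503)
cell (3,0): code 0110 → (3.000,0.544)–(4.000,0.864)
cell (3,3): code 1001 → (4.000,3.764)–(3.000,3.819)
cell (4,0): code 0010 → (4.000,0.864)–(4.193,1.000)
cell (4,1): code 0111 → (4.193,1.000)–(5.000,1.370)
cell (4,3): code 1001 → (5.000,3.587)–(4.000,3.764)
cell (5,1): code 0010 → (5.000,1.370)–(5.577,2.000)
cell (5,2): code 0011 → (5.577,2.000)–(5.604,3.000)
cell (5,3): code 0001 → (5.604,3.000)–(5.000,3.587)
total: 14 segments, chained into 1 closed loop(s), length Σ = 12.102879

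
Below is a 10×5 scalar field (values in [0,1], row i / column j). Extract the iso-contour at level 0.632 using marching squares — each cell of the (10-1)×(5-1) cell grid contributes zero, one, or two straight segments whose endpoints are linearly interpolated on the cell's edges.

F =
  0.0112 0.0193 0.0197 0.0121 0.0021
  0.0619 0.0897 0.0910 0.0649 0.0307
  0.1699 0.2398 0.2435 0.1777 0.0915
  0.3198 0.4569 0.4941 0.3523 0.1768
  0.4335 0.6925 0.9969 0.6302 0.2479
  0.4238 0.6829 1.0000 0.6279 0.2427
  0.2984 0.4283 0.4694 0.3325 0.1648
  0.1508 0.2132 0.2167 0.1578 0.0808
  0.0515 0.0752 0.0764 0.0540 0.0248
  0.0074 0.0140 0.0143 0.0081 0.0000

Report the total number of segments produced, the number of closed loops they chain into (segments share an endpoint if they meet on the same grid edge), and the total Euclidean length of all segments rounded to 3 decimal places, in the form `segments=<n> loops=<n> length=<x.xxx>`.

segments=8 loops=1 length=7.287

cell (3,0): code 0100 → (3.743,1.000)–(4.000,0.766)
cell (3,1): code 1100 → (3.274,2.000)–(3.743,1.000)
cell (3,2): code 1000 → (4.000,2.995)–(3.274,2.000)
cell (4,0): code 0110 → (4.000,0.766)–(5.000,0.804)
cell (4,2): code 1001 → (5.000,2.989)–(4.000,2.995)
cell (5,0): code 0010 → (5.000,0.804)–(5.200,1.000)
cell (5,1): code 0011 → (5.200,1.000)–(5.694,2.000)
cell (5,2): code 0001 → (5.694,2.000)–(5.000,2.989)
total: 8 segments, chained into 1 closed loop(s), length Σ = 7.287389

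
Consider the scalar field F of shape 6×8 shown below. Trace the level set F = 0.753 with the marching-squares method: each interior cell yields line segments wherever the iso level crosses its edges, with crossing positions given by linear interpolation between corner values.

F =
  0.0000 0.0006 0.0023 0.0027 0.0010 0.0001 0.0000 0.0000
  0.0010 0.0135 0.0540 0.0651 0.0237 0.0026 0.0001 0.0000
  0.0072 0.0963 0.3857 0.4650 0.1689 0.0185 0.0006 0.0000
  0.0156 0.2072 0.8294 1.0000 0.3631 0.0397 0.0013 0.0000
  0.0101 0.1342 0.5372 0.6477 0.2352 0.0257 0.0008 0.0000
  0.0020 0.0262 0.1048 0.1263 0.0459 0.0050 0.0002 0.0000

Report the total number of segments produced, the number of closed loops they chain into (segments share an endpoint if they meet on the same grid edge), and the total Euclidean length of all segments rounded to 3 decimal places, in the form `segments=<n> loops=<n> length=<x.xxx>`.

cell (2,1): code 0100 → (2.828,2.000)–(3.000,1.877)
cell (2,2): code 1100 → (2.538,3.000)–(2.828,2.000)
cell (2,3): code 1000 → (3.000,3.388)–(2.538,3.000)
cell (3,1): code 0010 → (3.000,1.877)–(3.261,2.000)
cell (3,2): code 0011 → (3.261,2.000)–(3.701,3.000)
cell (3,3): code 0001 → (3.701,3.000)–(3.000,3.388)
total: 6 segments, chained into 1 closed loop(s), length Σ = 4.037956

segments=6 loops=1 length=4.038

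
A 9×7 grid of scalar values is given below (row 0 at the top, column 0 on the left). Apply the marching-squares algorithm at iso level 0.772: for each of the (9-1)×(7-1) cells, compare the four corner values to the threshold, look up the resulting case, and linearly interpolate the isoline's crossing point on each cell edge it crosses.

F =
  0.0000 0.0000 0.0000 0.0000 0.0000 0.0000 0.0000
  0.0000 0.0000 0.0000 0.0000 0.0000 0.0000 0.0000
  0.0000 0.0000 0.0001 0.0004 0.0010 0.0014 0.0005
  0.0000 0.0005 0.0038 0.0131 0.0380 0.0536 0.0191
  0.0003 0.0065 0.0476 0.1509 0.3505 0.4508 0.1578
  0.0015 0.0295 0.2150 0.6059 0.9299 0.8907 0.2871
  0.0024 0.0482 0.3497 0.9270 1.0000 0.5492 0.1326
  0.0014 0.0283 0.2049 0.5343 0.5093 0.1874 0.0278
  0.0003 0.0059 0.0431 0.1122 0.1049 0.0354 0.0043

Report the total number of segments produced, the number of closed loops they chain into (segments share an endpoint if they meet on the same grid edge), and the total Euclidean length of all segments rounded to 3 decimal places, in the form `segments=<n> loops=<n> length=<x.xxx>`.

segments=10 loops=1 length=6.557

cell (4,3): code 0100 → (4.727,4.000)–(5.000,3.513)
cell (4,4): code 1100 → (4.730,5.000)–(4.727,4.000)
cell (4,5): code 1000 → (5.000,5.197)–(4.730,5.000)
cell (5,2): code 0100 → (5.517,3.000)–(6.000,2.732)
cell (5,3): code 1110 → (5.000,3.513)–(5.517,3.000)
cell (5,4): code 1011 → (6.000,4.506)–(5.348,5.000)
cell (5,5): code 0001 → (5.348,5.000)–(5.000,5.197)
cell (6,2): code 0010 → (6.000,2.732)–(6.395,3.000)
cell (6,3): code 0011 → (6.395,3.000)–(6.465,4.000)
cell (6,4): code 0001 → (6.465,4.000)–(6.000,4.506)
total: 10 segments, chained into 1 closed loop(s), length Σ = 6.557355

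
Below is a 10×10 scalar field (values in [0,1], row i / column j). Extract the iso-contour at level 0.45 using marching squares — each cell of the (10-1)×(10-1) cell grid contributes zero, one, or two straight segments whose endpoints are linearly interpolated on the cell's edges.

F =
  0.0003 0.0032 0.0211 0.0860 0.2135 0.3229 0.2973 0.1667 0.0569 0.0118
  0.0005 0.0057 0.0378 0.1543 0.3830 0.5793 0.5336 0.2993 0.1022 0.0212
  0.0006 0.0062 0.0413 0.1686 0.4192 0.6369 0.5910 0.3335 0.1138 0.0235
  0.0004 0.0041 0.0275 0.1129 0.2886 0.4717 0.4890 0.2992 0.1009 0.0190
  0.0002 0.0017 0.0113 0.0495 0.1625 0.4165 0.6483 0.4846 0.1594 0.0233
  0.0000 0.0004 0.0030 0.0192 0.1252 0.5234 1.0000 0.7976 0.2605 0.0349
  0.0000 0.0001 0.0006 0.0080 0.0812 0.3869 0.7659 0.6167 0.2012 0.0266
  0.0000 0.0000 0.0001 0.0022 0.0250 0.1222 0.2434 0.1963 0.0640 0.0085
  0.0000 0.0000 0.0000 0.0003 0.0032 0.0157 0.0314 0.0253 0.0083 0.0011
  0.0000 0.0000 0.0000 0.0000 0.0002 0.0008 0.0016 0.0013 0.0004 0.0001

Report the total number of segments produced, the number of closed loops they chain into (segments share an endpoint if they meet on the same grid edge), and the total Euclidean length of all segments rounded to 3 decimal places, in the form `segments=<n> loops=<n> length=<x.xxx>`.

segments=20 loops=1 length=15.966

cell (0,4): code 0100 → (0.496,5.000)–(1.000,4.341)
cell (0,5): code 1100 → (0.646,6.000)–(0.496,5.000)
cell (0,6): code 1000 → (1.000,6.357)–(0.646,6.000)
cell (1,4): code 0110 → (1.000,4.341)–(2.000,4.141)
cell (1,6): code 1001 → (2.000,6.548)–(1.000,6.357)
cell (2,4): code 0110 → (2.000,4.141)–(3.000,4.881)
cell (2,6): code 1001 → (3.000,6.205)–(2.000,6.548)
cell (3,4): code 0010 → (3.000,4.881)–(3.393,5.000)
cell (3,5): code 0111 → (3.393,5.000)–(4.000,5.145)
cell (3,6): code 1101 → (3.813,7.000)–(3.000,6.205)
cell (3,7): code 1000 → (4.000,7.106)–(3.813,7.000)
cell (4,4): code 0100 → (4.313,5.000)–(5.000,4.816)
cell (4,5): code 1110 → (4.000,5.145)–(4.313,5.000)
cell (4,7): code 1001 → (5.000,7.647)–(4.000,7.106)
cell (5,4): code 0010 → (5.000,4.816)–(5.538,5.000)
cell (5,5): code 0111 → (5.538,5.000)–(6.000,5.166)
cell (5,7): code 1001 → (6.000,7.401)–(5.000,7.647)
cell (6,5): code 0010 → (6.000,5.166)–(6.605,6.000)
cell (6,6): code 0011 → (6.605,6.000)–(6.397,7.000)
cell (6,7): code 0001 → (6.397,7.000)–(6.000,7.401)
total: 20 segments, chained into 1 closed loop(s), length Σ = 15.966010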